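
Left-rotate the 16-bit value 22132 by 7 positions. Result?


Rotate 0b101011001110100 left by 7 (16-bit) = 0b11101000101011 = 14891

14891


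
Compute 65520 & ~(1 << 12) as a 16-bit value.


65520 & ~(1 << 12) = 61424

61424


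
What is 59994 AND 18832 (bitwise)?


0b1110101001011010 & 0b100100110010000 = 0b100100000010000 = 18448

18448


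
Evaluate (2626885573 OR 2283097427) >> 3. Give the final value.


Step 1: 2626885573 | 2283097427 = 2627166167
Step 2: 2627166167 >> 3 = 328395770

328395770


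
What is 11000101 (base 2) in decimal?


11000101 in decimal = 197

197


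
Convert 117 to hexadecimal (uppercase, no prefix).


117 = 75 hex

75


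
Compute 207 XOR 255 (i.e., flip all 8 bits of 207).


207 ^ 255 = 48

48


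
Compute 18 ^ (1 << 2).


18 ^ (1 << 2) = 18 ^ 4 = 22

22


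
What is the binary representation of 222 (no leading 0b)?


222 = 11011110 in binary

11011110


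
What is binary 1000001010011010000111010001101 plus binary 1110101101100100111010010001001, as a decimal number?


1000001010011010000111010001101 + 1110101101100100111010010001001 = 10110110111111111000001100010110 = 3070198550

3070198550


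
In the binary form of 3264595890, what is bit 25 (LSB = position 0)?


0b11000010100101011100011110110010, position 25 = 1

1


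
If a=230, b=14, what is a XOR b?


230 ^ 14 = 232

232


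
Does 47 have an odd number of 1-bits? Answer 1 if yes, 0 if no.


0b101111 has 5 ones => parity 1

1


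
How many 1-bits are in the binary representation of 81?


0b1010001 has 3 set bits

3


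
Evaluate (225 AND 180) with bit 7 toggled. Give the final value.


Step 1: 225 & 180 = 160
Step 2: 160 ^ (1 << 7) = 160 ^ 128 = 32

32


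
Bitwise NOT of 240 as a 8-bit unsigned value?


~0b11110000 = 0b1111 = 15 (8-bit unsigned)

15


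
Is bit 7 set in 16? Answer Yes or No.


0b10000, bit 7 = 0. No

No


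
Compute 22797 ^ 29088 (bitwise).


0b101100100001101 ^ 0b111000110100000 = 0b10100010101101 = 10413

10413


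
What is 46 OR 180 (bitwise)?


0b101110 | 0b10110100 = 0b10111110 = 190

190


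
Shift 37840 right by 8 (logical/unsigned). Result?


0b1001001111010000 >> 8 = 0b10010011 = 147

147


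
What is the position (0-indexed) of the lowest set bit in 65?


0b1000001. Lowest set bit at position 0

0


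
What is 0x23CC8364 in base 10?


23CC8364 hex = 600605540 decimal

600605540


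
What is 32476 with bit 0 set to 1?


32476 | (1 << 0) = 32476 | 1 = 32477

32477


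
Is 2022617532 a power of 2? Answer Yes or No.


0b1111000100011101011000110111100. Multiple bits set => No

No


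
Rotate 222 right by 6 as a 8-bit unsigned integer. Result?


Rotate 0b11011110 right by 6 (8-bit) = 0b1111011 = 123

123


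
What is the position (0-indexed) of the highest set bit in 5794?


0b1011010100010. Highest set bit at position 12

12


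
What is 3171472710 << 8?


0b10111101000010001101010101000110 << 8 = 0b1011110100001000110101010100011000000000 = 811897013760

811897013760


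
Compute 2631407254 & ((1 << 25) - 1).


2631407254 & 33554431 = 14161558

14161558


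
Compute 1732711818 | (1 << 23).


1732711818 | (1 << 23) = 1732711818 | 8388608 = 1741100426

1741100426


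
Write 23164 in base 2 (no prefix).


23164 = 101101001111100 in binary

101101001111100


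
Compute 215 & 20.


0b11010111 & 0b10100 = 0b10100 = 20

20


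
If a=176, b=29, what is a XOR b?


176 ^ 29 = 173

173


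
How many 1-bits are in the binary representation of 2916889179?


0b10101101110111000011001001011011 has 18 set bits

18


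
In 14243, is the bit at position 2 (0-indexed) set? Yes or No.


0b11011110100011, bit 2 = 0. No

No


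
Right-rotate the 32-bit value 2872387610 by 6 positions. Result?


Rotate 0b10101011001101010010100000011010 right by 6 (32-bit) = 0b1101010101011001101010010100000 = 1789711520

1789711520


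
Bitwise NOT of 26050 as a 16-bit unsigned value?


~0b110010111000010 = 0b1001101000111101 = 39485 (16-bit unsigned)

39485


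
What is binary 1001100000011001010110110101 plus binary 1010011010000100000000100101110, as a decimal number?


1001100000011001010110110101 + 1010011010000100000000100101110 = 1011100110000111001011011100011 = 1556322019

1556322019


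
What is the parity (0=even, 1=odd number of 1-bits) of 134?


0b10000110 has 3 ones => parity 1

1


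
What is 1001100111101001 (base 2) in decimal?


1001100111101001 in decimal = 39401

39401


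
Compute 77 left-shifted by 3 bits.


0b1001101 << 3 = 0b1001101000 = 616

616


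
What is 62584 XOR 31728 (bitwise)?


0b1111010001111000 ^ 0b111101111110000 = 0b1000111110001000 = 36744

36744


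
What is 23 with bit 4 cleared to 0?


23 & ~(1 << 4) = 7

7


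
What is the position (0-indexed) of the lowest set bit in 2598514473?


0b10011010111000100010111100101001. Lowest set bit at position 0

0


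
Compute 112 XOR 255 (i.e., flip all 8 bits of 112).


112 ^ 255 = 143

143


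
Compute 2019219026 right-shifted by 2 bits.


0b1111000010110101101011001010010 >> 2 = 0b11110000101101011010110010100 = 504804756

504804756


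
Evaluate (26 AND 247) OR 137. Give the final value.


Step 1: 26 & 247 = 18
Step 2: 18 | 137 = 155

155


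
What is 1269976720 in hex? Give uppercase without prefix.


1269976720 = 4BB24E90 hex

4BB24E90


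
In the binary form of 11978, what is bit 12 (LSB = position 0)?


0b10111011001010, position 12 = 0

0


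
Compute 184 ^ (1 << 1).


184 ^ (1 << 1) = 184 ^ 2 = 186

186


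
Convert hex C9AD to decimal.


C9AD hex = 51629 decimal

51629


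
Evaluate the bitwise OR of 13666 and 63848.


0b11010101100010 | 0b1111100101101000 = 0b1111110101101010 = 64874

64874


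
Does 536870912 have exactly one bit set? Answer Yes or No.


0b100000000000000000000000000000. Only one bit set => Yes

Yes


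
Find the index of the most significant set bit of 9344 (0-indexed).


0b10010010000000. Highest set bit at position 13

13


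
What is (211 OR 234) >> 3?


Step 1: 211 | 234 = 251
Step 2: 251 >> 3 = 31

31


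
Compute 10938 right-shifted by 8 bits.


0b10101010111010 >> 8 = 0b101010 = 42

42


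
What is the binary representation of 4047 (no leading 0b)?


4047 = 111111001111 in binary

111111001111


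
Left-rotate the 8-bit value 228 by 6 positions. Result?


Rotate 0b11100100 left by 6 (8-bit) = 0b111001 = 57

57


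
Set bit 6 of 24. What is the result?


24 | (1 << 6) = 24 | 64 = 88

88


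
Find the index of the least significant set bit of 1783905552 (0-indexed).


0b1101010010101000011110100010000. Lowest set bit at position 4

4


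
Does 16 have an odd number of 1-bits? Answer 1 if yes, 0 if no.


0b10000 has 1 ones => parity 1

1


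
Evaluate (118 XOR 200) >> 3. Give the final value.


Step 1: 118 ^ 200 = 190
Step 2: 190 >> 3 = 23

23


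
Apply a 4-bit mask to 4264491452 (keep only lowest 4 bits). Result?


4264491452 & 15 = 12

12


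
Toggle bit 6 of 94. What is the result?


94 ^ (1 << 6) = 94 ^ 64 = 30

30


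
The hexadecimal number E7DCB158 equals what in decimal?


E7DCB158 hex = 3890000216 decimal

3890000216


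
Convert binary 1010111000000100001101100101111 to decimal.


1010111000000100001101100101111 in decimal = 1459755823

1459755823


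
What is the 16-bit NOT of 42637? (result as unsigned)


~0b1010011010001101 = 0b101100101110010 = 22898 (16-bit unsigned)

22898


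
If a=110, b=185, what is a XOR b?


110 ^ 185 = 215

215


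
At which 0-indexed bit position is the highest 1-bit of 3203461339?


0b10111110111100001111000011011011. Highest set bit at position 31

31


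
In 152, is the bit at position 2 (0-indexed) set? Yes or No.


0b10011000, bit 2 = 0. No

No


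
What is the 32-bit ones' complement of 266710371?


266710371 ^ 4294967295 = 4028256924

4028256924


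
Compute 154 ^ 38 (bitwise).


0b10011010 ^ 0b100110 = 0b10111100 = 188

188


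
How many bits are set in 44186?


0b1010110010011010 has 8 set bits

8


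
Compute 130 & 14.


0b10000010 & 0b1110 = 0b10 = 2

2


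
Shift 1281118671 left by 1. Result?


0b1001100010111000101000111001111 << 1 = 0b10011000101110001010001110011110 = 2562237342

2562237342


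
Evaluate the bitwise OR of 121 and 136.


0b1111001 | 0b10001000 = 0b11111001 = 249

249


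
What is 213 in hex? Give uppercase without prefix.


213 = D5 hex

D5


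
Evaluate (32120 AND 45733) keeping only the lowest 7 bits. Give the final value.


Step 1: 32120 & 45733 = 12320
Step 2: 12320 & 127 = 32

32


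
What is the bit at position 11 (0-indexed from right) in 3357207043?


0b11001000000110101110101000000011, position 11 = 1

1


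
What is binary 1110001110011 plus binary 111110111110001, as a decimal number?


1110001110011 + 111110111110001 = 1001101001100100 = 39524

39524


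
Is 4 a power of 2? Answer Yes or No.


0b100. Only one bit set => Yes

Yes


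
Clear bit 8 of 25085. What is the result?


25085 & ~(1 << 8) = 24829

24829


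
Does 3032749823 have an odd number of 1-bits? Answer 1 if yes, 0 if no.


0b10110100110001000001011011111111 has 18 ones => parity 0

0


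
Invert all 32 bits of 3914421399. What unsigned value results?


3914421399 ^ 4294967295 = 380545896

380545896


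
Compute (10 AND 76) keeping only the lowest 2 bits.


Step 1: 10 & 76 = 8
Step 2: 8 & 3 = 0

0


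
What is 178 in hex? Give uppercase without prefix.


178 = B2 hex

B2


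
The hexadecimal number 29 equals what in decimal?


29 hex = 41 decimal

41


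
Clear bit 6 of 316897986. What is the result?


316897986 & ~(1 << 6) = 316897922

316897922


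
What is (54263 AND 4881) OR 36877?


Step 1: 54263 & 4881 = 4881
Step 2: 4881 | 36877 = 37661

37661


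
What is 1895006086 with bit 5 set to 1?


1895006086 | (1 << 5) = 1895006086 | 32 = 1895006118

1895006118


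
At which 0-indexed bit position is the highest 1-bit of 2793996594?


0b10100110100010010000000100110010. Highest set bit at position 31

31


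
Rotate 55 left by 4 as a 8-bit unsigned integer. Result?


Rotate 0b110111 left by 4 (8-bit) = 0b1110011 = 115

115


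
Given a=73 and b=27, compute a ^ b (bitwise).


73 ^ 27 = 82

82


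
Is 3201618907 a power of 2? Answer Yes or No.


0b10111110110101001101001111011011. Multiple bits set => No

No


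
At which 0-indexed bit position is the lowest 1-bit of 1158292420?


0b1000101000010100010001111000100. Lowest set bit at position 2

2


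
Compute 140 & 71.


0b10001100 & 0b1000111 = 0b100 = 4

4


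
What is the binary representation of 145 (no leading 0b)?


145 = 10010001 in binary

10010001


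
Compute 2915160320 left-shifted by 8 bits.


0b10101101110000011101000100000000 << 8 = 0b1010110111000001110100010000000000000000 = 746281041920

746281041920


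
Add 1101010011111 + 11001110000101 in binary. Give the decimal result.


1101010011111 + 11001110000101 = 100111000100100 = 20004

20004


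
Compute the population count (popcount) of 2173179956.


0b10000001100010000001100000110100 has 9 set bits

9


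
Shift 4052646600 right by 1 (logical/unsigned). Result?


0b11110001100011100111101011001000 >> 1 = 0b1111000110001110011110101100100 = 2026323300

2026323300


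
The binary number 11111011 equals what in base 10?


11111011 in decimal = 251

251


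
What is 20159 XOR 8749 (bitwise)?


0b100111010111111 ^ 0b10001000101101 = 0b110110010010010 = 27794

27794


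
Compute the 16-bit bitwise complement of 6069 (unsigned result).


~0b1011110110101 = 0b1110100001001010 = 59466 (16-bit unsigned)

59466


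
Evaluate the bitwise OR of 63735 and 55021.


0b1111100011110111 | 0b1101011011101101 = 0b1111111011111111 = 65279

65279


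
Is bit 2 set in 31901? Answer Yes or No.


0b111110010011101, bit 2 = 1. Yes

Yes


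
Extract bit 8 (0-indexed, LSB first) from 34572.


0b1000011100001100, position 8 = 1

1


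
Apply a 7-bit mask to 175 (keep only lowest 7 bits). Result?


175 & 127 = 47

47


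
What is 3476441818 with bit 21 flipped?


3476441818 ^ (1 << 21) = 3476441818 ^ 2097152 = 3474344666

3474344666


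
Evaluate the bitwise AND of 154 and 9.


0b10011010 & 0b1001 = 0b1000 = 8

8


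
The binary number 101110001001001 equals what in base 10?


101110001001001 in decimal = 23625

23625


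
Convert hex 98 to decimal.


98 hex = 152 decimal

152


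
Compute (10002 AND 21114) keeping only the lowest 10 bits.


Step 1: 10002 & 21114 = 530
Step 2: 530 & 1023 = 530

530


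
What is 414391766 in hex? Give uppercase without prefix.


414391766 = 18B31DD6 hex

18B31DD6


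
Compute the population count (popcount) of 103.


0b1100111 has 5 set bits

5


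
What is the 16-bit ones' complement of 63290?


63290 ^ 65535 = 2245

2245


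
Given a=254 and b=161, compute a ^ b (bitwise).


254 ^ 161 = 95

95


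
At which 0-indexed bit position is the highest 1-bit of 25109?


0b110001000010101. Highest set bit at position 14

14


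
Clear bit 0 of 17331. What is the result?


17331 & ~(1 << 0) = 17330

17330


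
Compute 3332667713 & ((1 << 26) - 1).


3332667713 & 67108863 = 44333377

44333377


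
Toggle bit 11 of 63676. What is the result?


63676 ^ (1 << 11) = 63676 ^ 2048 = 61628

61628


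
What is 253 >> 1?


0b11111101 >> 1 = 0b1111110 = 126

126


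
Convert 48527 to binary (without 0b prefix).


48527 = 1011110110001111 in binary

1011110110001111


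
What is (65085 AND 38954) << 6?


Step 1: 65085 & 38954 = 38952
Step 2: 38952 << 6 = 2492928

2492928


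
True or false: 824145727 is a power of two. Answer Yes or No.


0b110001000111110111011100111111. Multiple bits set => No

No


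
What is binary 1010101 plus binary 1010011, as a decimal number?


1010101 + 1010011 = 10101000 = 168

168


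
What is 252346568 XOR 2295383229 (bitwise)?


0b1111000010101000000011001000 ^ 0b10001000110100001100010010111101 = 0b10000111110110100100010001110101 = 2279228533

2279228533


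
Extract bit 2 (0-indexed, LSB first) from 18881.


0b100100111000001, position 2 = 0

0


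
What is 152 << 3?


0b10011000 << 3 = 0b10011000000 = 1216

1216


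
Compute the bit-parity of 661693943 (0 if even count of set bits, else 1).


0b100111011100001010010111110111 has 18 ones => parity 0

0


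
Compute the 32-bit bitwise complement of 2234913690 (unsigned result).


~0b10000101001101100001001110011010 = 0b1111010110010011110110001100101 = 2060053605 (32-bit unsigned)

2060053605


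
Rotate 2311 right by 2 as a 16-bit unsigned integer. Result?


Rotate 0b100100000111 right by 2 (16-bit) = 0b1100001001000001 = 49729

49729


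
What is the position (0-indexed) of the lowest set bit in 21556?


0b101010000110100. Lowest set bit at position 2

2


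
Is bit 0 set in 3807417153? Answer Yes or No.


0b11100010111100001001001101000001, bit 0 = 1. Yes

Yes


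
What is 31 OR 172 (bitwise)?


0b11111 | 0b10101100 = 0b10111111 = 191

191


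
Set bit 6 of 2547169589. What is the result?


2547169589 | (1 << 6) = 2547169589 | 64 = 2547169653

2547169653


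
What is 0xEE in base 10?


EE hex = 238 decimal

238


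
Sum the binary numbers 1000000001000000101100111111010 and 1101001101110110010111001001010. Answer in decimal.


1000000001000000101100111111010 + 1101001101110110010111001001010 = 10101001110110111000100001000100 = 2849736772

2849736772


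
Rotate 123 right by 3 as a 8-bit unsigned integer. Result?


Rotate 0b1111011 right by 3 (8-bit) = 0b1101111 = 111

111


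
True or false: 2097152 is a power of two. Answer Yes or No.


0b1000000000000000000000. Only one bit set => Yes

Yes


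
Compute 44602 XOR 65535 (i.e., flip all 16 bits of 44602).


44602 ^ 65535 = 20933

20933


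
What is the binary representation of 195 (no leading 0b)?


195 = 11000011 in binary

11000011


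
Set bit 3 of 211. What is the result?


211 | (1 << 3) = 211 | 8 = 219

219


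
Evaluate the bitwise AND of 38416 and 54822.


0b1001011000010000 & 0b1101011000100110 = 0b1001011000000000 = 38400

38400


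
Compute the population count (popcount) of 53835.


0b1101001001001011 has 8 set bits

8


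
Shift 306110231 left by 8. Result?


0b10010001111101101111100010111 << 8 = 0b1001000111110110111110001011100000000 = 78364219136

78364219136


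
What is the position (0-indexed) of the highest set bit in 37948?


0b1001010000111100. Highest set bit at position 15

15


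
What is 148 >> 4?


0b10010100 >> 4 = 0b1001 = 9

9


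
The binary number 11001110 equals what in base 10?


11001110 in decimal = 206

206


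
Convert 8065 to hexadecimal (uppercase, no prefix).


8065 = 1F81 hex

1F81


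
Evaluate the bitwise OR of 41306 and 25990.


0b1010000101011010 | 0b110010110000110 = 0b1110010111011110 = 58846

58846


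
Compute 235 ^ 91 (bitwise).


0b11101011 ^ 0b1011011 = 0b10110000 = 176

176


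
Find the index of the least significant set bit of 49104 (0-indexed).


0b1011111111010000. Lowest set bit at position 4

4


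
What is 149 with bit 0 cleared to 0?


149 & ~(1 << 0) = 148

148


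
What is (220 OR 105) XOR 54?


Step 1: 220 | 105 = 253
Step 2: 253 ^ 54 = 203

203


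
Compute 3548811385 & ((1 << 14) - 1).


3548811385 & 16383 = 4217

4217


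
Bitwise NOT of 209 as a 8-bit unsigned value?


~0b11010001 = 0b101110 = 46 (8-bit unsigned)

46


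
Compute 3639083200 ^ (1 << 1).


3639083200 ^ (1 << 1) = 3639083200 ^ 2 = 3639083202

3639083202


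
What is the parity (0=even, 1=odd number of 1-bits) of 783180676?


0b101110101011100110001110000100 has 15 ones => parity 1

1


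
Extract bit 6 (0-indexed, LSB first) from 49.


0b110001, position 6 = 0

0


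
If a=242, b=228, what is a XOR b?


242 ^ 228 = 22

22


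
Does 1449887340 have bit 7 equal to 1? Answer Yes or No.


0b1010110011010111000011001101100, bit 7 = 0. No

No


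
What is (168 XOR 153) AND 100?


Step 1: 168 ^ 153 = 49
Step 2: 49 & 100 = 32

32


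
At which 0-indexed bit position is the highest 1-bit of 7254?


0b1110001010110. Highest set bit at position 12

12


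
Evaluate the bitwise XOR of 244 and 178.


0b11110100 ^ 0b10110010 = 0b1000110 = 70

70


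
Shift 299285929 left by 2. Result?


0b10001110101101011110110101001 << 2 = 0b1000111010110101111011010100100 = 1197143716

1197143716


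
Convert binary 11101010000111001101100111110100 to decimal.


11101010000111001101100111110100 in decimal = 3927759348

3927759348


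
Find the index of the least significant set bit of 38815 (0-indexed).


0b1001011110011111. Lowest set bit at position 0

0


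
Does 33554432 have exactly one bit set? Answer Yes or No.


0b10000000000000000000000000. Only one bit set => Yes

Yes


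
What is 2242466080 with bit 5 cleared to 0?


2242466080 & ~(1 << 5) = 2242466048

2242466048


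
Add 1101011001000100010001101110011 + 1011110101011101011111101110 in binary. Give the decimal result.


1101011001000100010001101110011 + 1011110101011101011111101110 = 1110110111101111111101101100001 = 1995963233

1995963233


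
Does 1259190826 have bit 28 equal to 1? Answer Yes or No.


0b1001011000011011011101000101010, bit 28 = 0. No

No


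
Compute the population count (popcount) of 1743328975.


0b1100111111010010001011011001111 has 19 set bits

19


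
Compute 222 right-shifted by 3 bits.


0b11011110 >> 3 = 0b11011 = 27

27


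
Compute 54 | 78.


0b110110 | 0b1001110 = 0b1111110 = 126

126


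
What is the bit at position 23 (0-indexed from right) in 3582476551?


0b11010101100010000100000100000111, position 23 = 1

1


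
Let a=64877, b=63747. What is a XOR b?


64877 ^ 63747 = 1134

1134


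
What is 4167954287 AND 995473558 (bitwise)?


0b11111000011011011110111101101111 & 0b111011010101011011100010010110 = 0b111000010001011010100000000110 = 944089094

944089094


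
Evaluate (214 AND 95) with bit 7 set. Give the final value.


Step 1: 214 & 95 = 86
Step 2: 86 | (1 << 7) = 86 | 128 = 214

214


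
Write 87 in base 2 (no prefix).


87 = 1010111 in binary

1010111


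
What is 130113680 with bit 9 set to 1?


130113680 | (1 << 9) = 130113680 | 512 = 130114192

130114192


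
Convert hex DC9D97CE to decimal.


DC9D97CE hex = 3701315534 decimal

3701315534


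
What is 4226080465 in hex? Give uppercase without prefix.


4226080465 = FBE4DED1 hex

FBE4DED1


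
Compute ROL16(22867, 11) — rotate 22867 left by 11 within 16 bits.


Rotate 0b101100101010011 left by 11 (16-bit) = 0b1001101011001010 = 39626

39626


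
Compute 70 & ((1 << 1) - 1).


70 & 1 = 0

0


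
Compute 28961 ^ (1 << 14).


28961 ^ (1 << 14) = 28961 ^ 16384 = 12577

12577


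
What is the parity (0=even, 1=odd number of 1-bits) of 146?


0b10010010 has 3 ones => parity 1

1


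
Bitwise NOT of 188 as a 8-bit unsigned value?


~0b10111100 = 0b1000011 = 67 (8-bit unsigned)

67


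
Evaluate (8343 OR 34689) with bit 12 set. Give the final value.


Step 1: 8343 | 34689 = 42903
Step 2: 42903 | (1 << 12) = 42903 | 4096 = 46999

46999


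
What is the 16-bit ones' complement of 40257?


40257 ^ 65535 = 25278

25278


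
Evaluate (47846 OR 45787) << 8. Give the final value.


Step 1: 47846 | 45787 = 47871
Step 2: 47871 << 8 = 12254976

12254976


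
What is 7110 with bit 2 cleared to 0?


7110 & ~(1 << 2) = 7106

7106


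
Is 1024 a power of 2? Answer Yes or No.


0b10000000000. Only one bit set => Yes

Yes


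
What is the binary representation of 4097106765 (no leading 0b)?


4097106765 = 11110100001101001110001101001101 in binary

11110100001101001110001101001101


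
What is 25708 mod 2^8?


25708 & 255 = 108

108


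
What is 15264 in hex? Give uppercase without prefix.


15264 = 3BA0 hex

3BA0


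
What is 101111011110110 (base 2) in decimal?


101111011110110 in decimal = 24310

24310


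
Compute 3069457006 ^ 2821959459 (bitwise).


0b10110110111101000011001001101110 ^ 0b10101000001100111010111100100011 = 0b11110110001111001110101001101 = 516398413

516398413


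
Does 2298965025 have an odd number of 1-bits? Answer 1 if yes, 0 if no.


0b10001001000001110110110000100001 has 12 ones => parity 0

0


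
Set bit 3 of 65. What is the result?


65 | (1 << 3) = 65 | 8 = 73

73


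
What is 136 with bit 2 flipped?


136 ^ (1 << 2) = 136 ^ 4 = 140

140


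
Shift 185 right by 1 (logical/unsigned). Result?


0b10111001 >> 1 = 0b1011100 = 92

92


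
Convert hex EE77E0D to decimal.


EE77E0D hex = 250052109 decimal

250052109


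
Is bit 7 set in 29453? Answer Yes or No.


0b111001100001101, bit 7 = 0. No

No


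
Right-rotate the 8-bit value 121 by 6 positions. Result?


Rotate 0b1111001 right by 6 (8-bit) = 0b11100101 = 229

229


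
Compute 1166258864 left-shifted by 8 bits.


0b1000101100000111011001010110000 << 8 = 0b100010110000011101100101011000000000000 = 298562269184

298562269184


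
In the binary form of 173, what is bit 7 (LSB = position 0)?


0b10101101, position 7 = 1

1


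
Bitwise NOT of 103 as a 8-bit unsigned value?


~0b1100111 = 0b10011000 = 152 (8-bit unsigned)

152


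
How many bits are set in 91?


0b1011011 has 5 set bits

5


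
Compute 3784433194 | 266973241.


0b11100001100100011101111000101010 | 0b1111111010011011000000111001 = 0b11101111111110011111111000111011 = 4026138171

4026138171


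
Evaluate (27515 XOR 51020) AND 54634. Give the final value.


Step 1: 27515 ^ 51020 = 44087
Step 2: 44087 & 54634 = 33826

33826


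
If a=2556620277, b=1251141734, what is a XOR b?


2556620277 ^ 1251141734 = 3538945427

3538945427


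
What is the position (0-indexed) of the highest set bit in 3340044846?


0b11000111000101010000101000101110. Highest set bit at position 31

31


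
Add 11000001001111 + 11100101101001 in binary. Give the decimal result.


11000001001111 + 11100101101001 = 110100110111000 = 27064

27064


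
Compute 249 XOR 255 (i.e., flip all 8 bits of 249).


249 ^ 255 = 6

6


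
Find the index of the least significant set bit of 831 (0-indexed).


0b1100111111. Lowest set bit at position 0

0


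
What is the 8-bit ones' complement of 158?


158 ^ 255 = 97

97


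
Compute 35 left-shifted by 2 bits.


0b100011 << 2 = 0b10001100 = 140

140


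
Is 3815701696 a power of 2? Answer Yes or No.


0b11100011011011101111110011000000. Multiple bits set => No

No


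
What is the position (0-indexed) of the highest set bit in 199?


0b11000111. Highest set bit at position 7

7


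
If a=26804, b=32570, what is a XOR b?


26804 ^ 32570 = 6030

6030


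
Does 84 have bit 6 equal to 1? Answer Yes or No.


0b1010100, bit 6 = 1. Yes

Yes


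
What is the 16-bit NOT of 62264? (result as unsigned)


~0b1111001100111000 = 0b110011000111 = 3271 (16-bit unsigned)

3271


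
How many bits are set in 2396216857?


0b10001110110100110101111000011001 has 17 set bits

17


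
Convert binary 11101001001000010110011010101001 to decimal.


11101001001000010110011010101001 in decimal = 3911280297

3911280297


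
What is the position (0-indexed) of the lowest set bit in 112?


0b1110000. Lowest set bit at position 4

4


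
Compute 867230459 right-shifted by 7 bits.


0b110011101100001110001011111011 >> 7 = 0b11001110110000111000101 = 6775237

6775237


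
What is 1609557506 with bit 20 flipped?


1609557506 ^ (1 << 20) = 1609557506 ^ 1048576 = 1610606082

1610606082


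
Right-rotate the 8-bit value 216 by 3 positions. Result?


Rotate 0b11011000 right by 3 (8-bit) = 0b11011 = 27

27


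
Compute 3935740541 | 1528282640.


0b11101010100101101010001001111101 | 0b1011011000101111011111000010000 = 0b11111011100101111011111001111101 = 4221025917

4221025917


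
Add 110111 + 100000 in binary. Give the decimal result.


110111 + 100000 = 1010111 = 87

87


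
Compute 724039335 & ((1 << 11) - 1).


724039335 & 2047 = 1703

1703


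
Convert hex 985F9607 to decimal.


985F9607 hex = 2556401159 decimal

2556401159


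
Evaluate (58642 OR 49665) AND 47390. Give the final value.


Step 1: 58642 | 49665 = 59155
Step 2: 59155 & 47390 = 41234

41234


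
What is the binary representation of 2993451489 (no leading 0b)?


2993451489 = 10110010011011000111000111100001 in binary

10110010011011000111000111100001


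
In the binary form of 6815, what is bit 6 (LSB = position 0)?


0b1101010011111, position 6 = 0

0


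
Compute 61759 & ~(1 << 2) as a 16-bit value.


61759 & ~(1 << 2) = 61755

61755


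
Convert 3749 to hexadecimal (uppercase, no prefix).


3749 = EA5 hex

EA5


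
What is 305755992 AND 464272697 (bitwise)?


0b10010001110010111011101011000 & 0b11011101011000011110100111001 = 0b10010001010000011010100011000 = 304624920

304624920


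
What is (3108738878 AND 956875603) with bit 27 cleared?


Step 1: 3108738878 & 956875603 = 956859154
Step 2: 956859154 & ~(1 << 27) = 822641426

822641426


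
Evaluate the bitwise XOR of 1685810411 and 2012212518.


0b1100100011110110110110011101011 ^ 0b1110111111011111110110100100110 = 0b10011100101001000000111001101 = 328499661

328499661


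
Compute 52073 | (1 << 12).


52073 | (1 << 12) = 52073 | 4096 = 56169

56169


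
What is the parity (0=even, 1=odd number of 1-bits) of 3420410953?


0b11001011110111110101010001001001 has 18 ones => parity 0

0


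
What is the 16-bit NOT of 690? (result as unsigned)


~0b1010110010 = 0b1111110101001101 = 64845 (16-bit unsigned)

64845


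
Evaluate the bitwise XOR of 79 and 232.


0b1001111 ^ 0b11101000 = 0b10100111 = 167

167


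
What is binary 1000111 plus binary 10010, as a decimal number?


1000111 + 10010 = 1011001 = 89

89


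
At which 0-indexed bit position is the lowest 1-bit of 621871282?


0b100101000100010000000010110010. Lowest set bit at position 1

1


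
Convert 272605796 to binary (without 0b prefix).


272605796 = 10000001111111010001001100100 in binary

10000001111111010001001100100


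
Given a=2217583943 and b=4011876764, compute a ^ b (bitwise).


2217583943 ^ 4011876764 = 1796064475

1796064475


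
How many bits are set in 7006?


0b1101101011110 has 9 set bits

9


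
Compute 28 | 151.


0b11100 | 0b10010111 = 0b10011111 = 159

159


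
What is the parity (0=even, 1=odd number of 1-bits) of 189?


0b10111101 has 6 ones => parity 0

0


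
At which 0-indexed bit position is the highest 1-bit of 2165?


0b100001110101. Highest set bit at position 11

11


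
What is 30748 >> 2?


0b111100000011100 >> 2 = 0b1111000000111 = 7687

7687


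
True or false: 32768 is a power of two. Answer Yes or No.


0b1000000000000000. Only one bit set => Yes

Yes


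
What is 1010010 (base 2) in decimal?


1010010 in decimal = 82

82


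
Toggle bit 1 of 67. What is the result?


67 ^ (1 << 1) = 67 ^ 2 = 65

65


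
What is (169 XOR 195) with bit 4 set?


Step 1: 169 ^ 195 = 106
Step 2: 106 | (1 << 4) = 106 | 16 = 122

122


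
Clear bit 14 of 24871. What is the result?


24871 & ~(1 << 14) = 8487

8487


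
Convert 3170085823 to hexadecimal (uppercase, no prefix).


3170085823 = BCF3ABBF hex

BCF3ABBF


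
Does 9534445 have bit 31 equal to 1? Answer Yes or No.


0b100100010111101111101101, bit 31 = 0. No

No


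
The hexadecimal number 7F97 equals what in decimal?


7F97 hex = 32663 decimal

32663


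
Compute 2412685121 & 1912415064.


0b10001111110011101010011101000001 & 0b1110001111111010010001101011000 = 0b1110011000010001101000000 = 30155584

30155584


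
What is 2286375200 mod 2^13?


2286375200 & 8191 = 4384

4384


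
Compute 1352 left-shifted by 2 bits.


0b10101001000 << 2 = 0b1010100100000 = 5408

5408


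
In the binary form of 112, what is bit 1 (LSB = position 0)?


0b1110000, position 1 = 0

0


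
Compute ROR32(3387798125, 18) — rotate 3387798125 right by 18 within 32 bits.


Rotate 0b11001001111011011011001001101101 right by 18 (32-bit) = 0b1101100100110110111001001111011 = 1822126715

1822126715


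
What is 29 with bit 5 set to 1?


29 | (1 << 5) = 29 | 32 = 61

61


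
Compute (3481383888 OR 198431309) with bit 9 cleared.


Step 1: 3481383888 | 198431309 = 3486774237
Step 2: 3486774237 & ~(1 << 9) = 3486773725

3486773725


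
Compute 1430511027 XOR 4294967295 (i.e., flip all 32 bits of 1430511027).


1430511027 ^ 4294967295 = 2864456268

2864456268


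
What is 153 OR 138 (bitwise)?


0b10011001 | 0b10001010 = 0b10011011 = 155

155


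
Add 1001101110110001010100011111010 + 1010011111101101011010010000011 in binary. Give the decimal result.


1001101110110001010100011111010 + 1010011111101101011010010000011 = 10100001110011110101110101111101 = 2714721661

2714721661


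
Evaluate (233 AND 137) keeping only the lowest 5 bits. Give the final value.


Step 1: 233 & 137 = 137
Step 2: 137 & 31 = 9

9


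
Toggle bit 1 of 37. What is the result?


37 ^ (1 << 1) = 37 ^ 2 = 39

39


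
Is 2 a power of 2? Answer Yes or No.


0b10. Only one bit set => Yes

Yes


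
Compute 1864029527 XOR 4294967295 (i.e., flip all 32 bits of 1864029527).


1864029527 ^ 4294967295 = 2430937768

2430937768


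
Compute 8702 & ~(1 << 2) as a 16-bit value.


8702 & ~(1 << 2) = 8698

8698


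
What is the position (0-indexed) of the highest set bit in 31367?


0b111101010000111. Highest set bit at position 14

14


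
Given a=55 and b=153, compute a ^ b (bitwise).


55 ^ 153 = 174

174


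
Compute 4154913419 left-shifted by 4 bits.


0b11110111101001101111001010001011 << 4 = 0b111101111010011011110010100010110000 = 66478614704

66478614704


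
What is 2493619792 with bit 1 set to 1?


2493619792 | (1 << 1) = 2493619792 | 2 = 2493619794

2493619794


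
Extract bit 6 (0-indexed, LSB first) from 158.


0b10011110, position 6 = 0

0


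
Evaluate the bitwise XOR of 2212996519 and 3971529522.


0b10000011111001111010010110100111 ^ 0b11101100101110001011101100110010 = 0b1101111010111110001111010010101 = 1868504725

1868504725


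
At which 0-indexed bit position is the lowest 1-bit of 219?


0b11011011. Lowest set bit at position 0

0


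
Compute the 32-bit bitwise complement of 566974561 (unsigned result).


~0b100001110010110101100001100001 = 0b11011110001101001010011110011110 = 3727992734 (32-bit unsigned)

3727992734


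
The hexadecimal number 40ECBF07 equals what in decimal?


40ECBF07 hex = 1089257223 decimal

1089257223


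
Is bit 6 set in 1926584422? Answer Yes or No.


0b1110010110101010101100001100110, bit 6 = 1. Yes

Yes


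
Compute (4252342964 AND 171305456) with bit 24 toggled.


Step 1: 4252342964 & 171305456 = 137726128
Step 2: 137726128 ^ (1 << 24) = 137726128 ^ 16777216 = 154503344

154503344


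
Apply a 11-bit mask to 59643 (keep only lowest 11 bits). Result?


59643 & 2047 = 251

251


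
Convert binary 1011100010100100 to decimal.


1011100010100100 in decimal = 47268

47268


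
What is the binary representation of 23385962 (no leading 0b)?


23385962 = 1011001001101011101101010 in binary

1011001001101011101101010


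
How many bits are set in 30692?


0b111011111100100 has 10 set bits

10


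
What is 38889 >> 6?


0b1001011111101001 >> 6 = 0b1001011111 = 607

607


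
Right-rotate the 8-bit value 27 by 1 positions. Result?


Rotate 0b11011 right by 1 (8-bit) = 0b10001101 = 141

141


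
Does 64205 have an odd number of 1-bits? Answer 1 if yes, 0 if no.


0b1111101011001101 has 11 ones => parity 1

1


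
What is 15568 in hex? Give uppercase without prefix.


15568 = 3CD0 hex

3CD0


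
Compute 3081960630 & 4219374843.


0b10110111101100101111110010110110 & 0b11111011011111101000110011111011 = 0b10110011001100101000110010110010 = 3006434482

3006434482


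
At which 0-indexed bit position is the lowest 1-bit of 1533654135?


0b1011011011010011011010001110111. Lowest set bit at position 0

0


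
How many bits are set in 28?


0b11100 has 3 set bits

3


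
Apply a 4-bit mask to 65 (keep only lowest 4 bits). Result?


65 & 15 = 1

1


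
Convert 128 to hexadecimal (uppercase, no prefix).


128 = 80 hex

80


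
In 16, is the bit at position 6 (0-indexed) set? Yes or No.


0b10000, bit 6 = 0. No

No


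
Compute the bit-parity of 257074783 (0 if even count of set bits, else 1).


0b1111010100101010011001011111 has 17 ones => parity 1

1


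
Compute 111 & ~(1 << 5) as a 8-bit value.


111 & ~(1 << 5) = 79

79


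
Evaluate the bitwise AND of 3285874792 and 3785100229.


0b11000011110110100111100001101000 & 0b11100001100111000000101111000101 = 0b11000001100110000000100001000000 = 3247966272

3247966272


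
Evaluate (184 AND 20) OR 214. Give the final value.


Step 1: 184 & 20 = 16
Step 2: 16 | 214 = 214

214


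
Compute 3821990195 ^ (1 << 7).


3821990195 ^ (1 << 7) = 3821990195 ^ 128 = 3821990323

3821990323


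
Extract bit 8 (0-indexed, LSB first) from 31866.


0b111110001111010, position 8 = 0

0


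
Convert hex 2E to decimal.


2E hex = 46 decimal

46


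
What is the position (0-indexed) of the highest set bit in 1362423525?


0b1010001001101001110111011100101. Highest set bit at position 30

30


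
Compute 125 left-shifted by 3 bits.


0b1111101 << 3 = 0b1111101000 = 1000

1000


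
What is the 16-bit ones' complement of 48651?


48651 ^ 65535 = 16884

16884


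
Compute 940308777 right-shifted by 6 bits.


0b111000000010111111100100101001 >> 6 = 0b111000000010111111100100 = 14692324

14692324


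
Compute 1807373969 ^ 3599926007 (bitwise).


0b1101011101110100101011010010001 ^ 0b11010110100100101000001011110111 = 0b10111101001010001101010001100110 = 3173569638

3173569638


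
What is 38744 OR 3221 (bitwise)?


0b1001011101011000 | 0b110010010101 = 0b1001111111011101 = 40925

40925


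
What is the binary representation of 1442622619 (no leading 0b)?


1442622619 = 1010101111111001010110010011011 in binary

1010101111111001010110010011011


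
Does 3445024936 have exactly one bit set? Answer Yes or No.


0b11001101010101101110100010101000. Multiple bits set => No

No


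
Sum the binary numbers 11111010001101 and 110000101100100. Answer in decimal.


11111010001101 + 110000101100100 = 1001111111110001 = 40945

40945


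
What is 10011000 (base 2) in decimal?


10011000 in decimal = 152

152


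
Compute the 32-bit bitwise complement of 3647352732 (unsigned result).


~0b11011001011001100010111110011100 = 0b100110100110011101000001100011 = 647614563 (32-bit unsigned)

647614563


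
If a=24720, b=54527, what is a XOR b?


24720 ^ 54527 = 46191

46191


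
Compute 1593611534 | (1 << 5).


1593611534 | (1 << 5) = 1593611534 | 32 = 1593611566

1593611566


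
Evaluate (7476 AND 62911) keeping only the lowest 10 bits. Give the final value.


Step 1: 7476 & 62911 = 5428
Step 2: 5428 & 1023 = 308

308


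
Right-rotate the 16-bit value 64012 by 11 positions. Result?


Rotate 0b1111101000001100 right by 11 (16-bit) = 0b100000110011111 = 16799

16799


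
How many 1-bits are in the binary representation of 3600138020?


0b11010110100101011011111100100100 has 18 set bits

18


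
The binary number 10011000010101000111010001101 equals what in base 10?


10011000010101000111010001101 in decimal = 319458957

319458957


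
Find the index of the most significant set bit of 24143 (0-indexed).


0b101111001001111. Highest set bit at position 14

14


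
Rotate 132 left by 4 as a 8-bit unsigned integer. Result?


Rotate 0b10000100 left by 4 (8-bit) = 0b1001000 = 72

72


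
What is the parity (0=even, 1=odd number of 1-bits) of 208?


0b11010000 has 3 ones => parity 1

1


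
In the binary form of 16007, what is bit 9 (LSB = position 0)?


0b11111010000111, position 9 = 1

1


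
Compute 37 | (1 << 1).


37 | (1 << 1) = 37 | 2 = 39

39
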